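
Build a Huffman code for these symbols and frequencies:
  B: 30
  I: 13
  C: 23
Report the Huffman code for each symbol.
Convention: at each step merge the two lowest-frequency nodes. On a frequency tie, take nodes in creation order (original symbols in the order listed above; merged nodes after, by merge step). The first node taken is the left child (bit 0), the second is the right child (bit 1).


Huffman tree construction:
Step 1: Merge I(13) + C(23) = 36
Step 2: Merge B(30) + (I+C)(36) = 66
Read each symbol's code off the tree from the root (left child = 0, right child = 1).

Codes:
  B: 0 (length 1)
  I: 10 (length 2)
  C: 11 (length 2)
Average code length: 102/66 = 1.5455 bits/symbol


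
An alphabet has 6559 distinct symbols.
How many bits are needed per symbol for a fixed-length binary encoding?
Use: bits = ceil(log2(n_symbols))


log2(6559) = 12.6793
Bracket: 2^12 = 4096 < 6559 <= 2^13 = 8192
So ceil(log2(6559)) = 13

bits = ceil(log2(6559)) = ceil(12.6793) = 13 bits


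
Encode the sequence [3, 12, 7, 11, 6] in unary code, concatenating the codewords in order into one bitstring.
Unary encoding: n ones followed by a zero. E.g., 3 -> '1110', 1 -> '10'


Encode each number as n ones followed by a terminating 0:
  3 -> 1110 (4 bits)
  12 -> 1111111111110 (13 bits)
  7 -> 11111110 (8 bits)
  11 -> 111111111110 (12 bits)
  6 -> 1111110 (7 bits)
Total length = 4 + 13 + 8 + 12 + 7 = 44 bits.

Unary([3, 12, 7, 11, 6]) = 11101111111111110111111101111111111101111110 (44 bits)


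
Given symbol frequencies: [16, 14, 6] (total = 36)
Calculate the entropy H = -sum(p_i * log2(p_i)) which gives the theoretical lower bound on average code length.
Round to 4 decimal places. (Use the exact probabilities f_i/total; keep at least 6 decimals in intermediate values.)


Per-symbol terms -p_i * log2(p_i) with p_i = f_i/36:
  p = 16/36 = 0.444444: log2(p) = -1.169925, -p*log2(p) = 0.519967
  p = 14/36 = 0.388889: log2(p) = -1.362570, -p*log2(p) = 0.529888
  p = 6/36 = 0.166667: log2(p) = -2.584963, -p*log2(p) = 0.430827
H = 0.519967 + 0.529888 + 0.430827 = 1.480682

H = 1.4807 bits/symbol


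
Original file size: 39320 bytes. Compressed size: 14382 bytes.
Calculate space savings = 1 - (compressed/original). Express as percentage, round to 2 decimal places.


ratio = compressed/original = 14382/39320 = 0.365768
savings = 1 - ratio = 1 - 0.365768 = 0.634232
as a percentage: 0.634232 * 100 = 63.42%

Space savings = 1 - 14382/39320 = 63.42%


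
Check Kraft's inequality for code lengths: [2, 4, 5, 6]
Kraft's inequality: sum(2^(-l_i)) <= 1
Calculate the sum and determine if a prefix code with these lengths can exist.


Sum = 2^(-2) + 2^(-4) + 2^(-5) + 2^(-6)
    = 0.25 + 0.0625 + 0.03125 + 0.015625
    = 23/64 = 0.359375
Since 0.359375 <= 1, Kraft's inequality IS satisfied.
A prefix code with these lengths CAN exist.

Kraft sum = 0.359375. Satisfied.


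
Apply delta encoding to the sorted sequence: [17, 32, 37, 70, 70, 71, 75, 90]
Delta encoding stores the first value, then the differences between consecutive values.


First value: 17
Deltas:
  32 - 17 = 15
  37 - 32 = 5
  70 - 37 = 33
  70 - 70 = 0
  71 - 70 = 1
  75 - 71 = 4
  90 - 75 = 15


Delta encoded: [17, 15, 5, 33, 0, 1, 4, 15]


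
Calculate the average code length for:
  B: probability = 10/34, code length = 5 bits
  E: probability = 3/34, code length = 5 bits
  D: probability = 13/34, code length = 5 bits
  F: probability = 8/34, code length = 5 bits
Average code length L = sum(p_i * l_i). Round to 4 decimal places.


Weighted contributions p_i * l_i:
  B: (10/34) * 5 = 50/34
  E: (3/34) * 5 = 15/34
  D: (13/34) * 5 = 65/34
  F: (8/34) * 5 = 40/34
Sum = (50 + 15 + 65 + 40)/34 = 170/34

L = 170/34 = 5.0000 bits/symbol


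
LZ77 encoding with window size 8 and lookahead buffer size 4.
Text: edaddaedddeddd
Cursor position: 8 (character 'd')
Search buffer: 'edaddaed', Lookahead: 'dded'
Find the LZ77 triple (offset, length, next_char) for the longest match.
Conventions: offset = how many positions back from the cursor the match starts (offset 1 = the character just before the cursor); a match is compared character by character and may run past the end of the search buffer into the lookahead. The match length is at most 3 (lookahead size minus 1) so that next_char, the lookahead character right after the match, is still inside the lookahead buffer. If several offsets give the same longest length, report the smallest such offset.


Try each offset into the search buffer:
  offset=1 (pos 7, char 'd'): match length 2
  offset=2 (pos 6, char 'e'): match length 0
  offset=3 (pos 5, char 'a'): match length 0
  offset=4 (pos 4, char 'd'): match length 1
  offset=5 (pos 3, char 'd'): match length 2
  offset=6 (pos 2, char 'a'): match length 0
  offset=7 (pos 1, char 'd'): match length 1
  offset=8 (pos 0, char 'e'): match length 0
Longest match has length 2, found at offsets 1, 5; take the smallest, offset 1.
next_char = character at position 8 + 2 = 10 -> 'e'

Best match: offset=1, length=2 (matching 'dd' starting at position 7)
LZ77 triple: (1, 2, 'e')


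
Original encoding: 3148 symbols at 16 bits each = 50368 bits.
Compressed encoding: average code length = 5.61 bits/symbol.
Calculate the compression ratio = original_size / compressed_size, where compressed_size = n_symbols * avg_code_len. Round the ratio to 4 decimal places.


original_size = n_symbols * orig_bits = 3148 * 16 = 50368 bits
compressed_size = n_symbols * avg_code_len = 3148 * 5.61 = 17660.28 bits
ratio = original_size / compressed_size = 50368 / 17660.28 = 2.852

Compression ratio = 2.852


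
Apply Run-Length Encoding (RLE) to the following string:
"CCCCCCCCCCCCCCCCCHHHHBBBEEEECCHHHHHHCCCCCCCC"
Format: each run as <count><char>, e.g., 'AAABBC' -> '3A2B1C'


Scanning runs left to right:
  i=0: run of 'C' x 17 -> '17C'
  i=17: run of 'H' x 4 -> '4H'
  i=21: run of 'B' x 3 -> '3B'
  i=24: run of 'E' x 4 -> '4E'
  i=28: run of 'C' x 2 -> '2C'
  i=30: run of 'H' x 6 -> '6H'
  i=36: run of 'C' x 8 -> '8C'

RLE = 17C4H3B4E2C6H8C


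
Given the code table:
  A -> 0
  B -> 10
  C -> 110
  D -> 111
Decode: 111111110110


Decoding:
111 -> D
111 -> D
110 -> C
110 -> C


Result: DDCC


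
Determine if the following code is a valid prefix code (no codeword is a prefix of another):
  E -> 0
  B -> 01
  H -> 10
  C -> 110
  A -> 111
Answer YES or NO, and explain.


Checking each pair (does one codeword prefix another?):
  E='0' vs B='01': prefix -- VIOLATION

NO -- this is NOT a valid prefix code. E (0) is a prefix of B (01).


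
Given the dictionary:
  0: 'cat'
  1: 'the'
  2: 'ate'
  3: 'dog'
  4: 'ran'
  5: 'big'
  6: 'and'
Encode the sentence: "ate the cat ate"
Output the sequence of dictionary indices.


Look up each word in the dictionary:
  'ate' -> 2
  'the' -> 1
  'cat' -> 0
  'ate' -> 2

Encoded: [2, 1, 0, 2]


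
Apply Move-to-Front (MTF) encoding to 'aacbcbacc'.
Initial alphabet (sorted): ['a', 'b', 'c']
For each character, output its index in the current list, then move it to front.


MTF encoding:
'a': index 0 in ['a', 'b', 'c'] -> ['a', 'b', 'c']
'a': index 0 in ['a', 'b', 'c'] -> ['a', 'b', 'c']
'c': index 2 in ['a', 'b', 'c'] -> ['c', 'a', 'b']
'b': index 2 in ['c', 'a', 'b'] -> ['b', 'c', 'a']
'c': index 1 in ['b', 'c', 'a'] -> ['c', 'b', 'a']
'b': index 1 in ['c', 'b', 'a'] -> ['b', 'c', 'a']
'a': index 2 in ['b', 'c', 'a'] -> ['a', 'b', 'c']
'c': index 2 in ['a', 'b', 'c'] -> ['c', 'a', 'b']
'c': index 0 in ['c', 'a', 'b'] -> ['c', 'a', 'b']


Output: [0, 0, 2, 2, 1, 1, 2, 2, 0]


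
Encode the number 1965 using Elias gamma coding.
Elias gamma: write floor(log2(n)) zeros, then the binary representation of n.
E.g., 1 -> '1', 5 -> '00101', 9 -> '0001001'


num_bits = floor(log2(1965)) + 1 = 11
leading_zeros = num_bits - 1 = 10
binary(1965) = 11110101101

Elias gamma(1965) = '0000000000' + '11110101101' = 000000000011110101101 (21 bits)


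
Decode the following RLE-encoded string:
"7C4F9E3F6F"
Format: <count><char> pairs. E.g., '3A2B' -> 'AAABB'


Expanding each <count><char> pair:
  7C -> 'CCCCCCC'
  4F -> 'FFFF'
  9E -> 'EEEEEEEEE'
  3F -> 'FFF'
  6F -> 'FFFFFF'

Decoded = CCCCCCCFFFFEEEEEEEEEFFFFFFFFF


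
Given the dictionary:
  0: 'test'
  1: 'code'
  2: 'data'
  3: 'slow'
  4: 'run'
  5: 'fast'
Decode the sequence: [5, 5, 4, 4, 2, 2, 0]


Look up each index in the dictionary:
  5 -> 'fast'
  5 -> 'fast'
  4 -> 'run'
  4 -> 'run'
  2 -> 'data'
  2 -> 'data'
  0 -> 'test'

Decoded: "fast fast run run data data test"


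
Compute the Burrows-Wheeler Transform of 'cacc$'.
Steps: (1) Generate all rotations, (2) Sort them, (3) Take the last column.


Rotations (sorted):
  0: $cacc -> last char: c
  1: acc$c -> last char: c
  2: c$cac -> last char: c
  3: cacc$ -> last char: $
  4: cc$ca -> last char: a


BWT = ccc$a


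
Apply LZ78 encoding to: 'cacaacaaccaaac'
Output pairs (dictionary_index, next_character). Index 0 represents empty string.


LZ78 encoding steps:
Dictionary: {0: ''}
Step 1: w='' (idx 0), next='c' -> output (0, 'c'), add 'c' as idx 1
Step 2: w='' (idx 0), next='a' -> output (0, 'a'), add 'a' as idx 2
Step 3: w='c' (idx 1), next='a' -> output (1, 'a'), add 'ca' as idx 3
Step 4: w='a' (idx 2), next='c' -> output (2, 'c'), add 'ac' as idx 4
Step 5: w='a' (idx 2), next='a' -> output (2, 'a'), add 'aa' as idx 5
Step 6: w='c' (idx 1), next='c' -> output (1, 'c'), add 'cc' as idx 6
Step 7: w='aa' (idx 5), next='a' -> output (5, 'a'), add 'aaa' as idx 7
Step 8: w='c' (idx 1), end of input -> output (1, '')


Encoded: [(0, 'c'), (0, 'a'), (1, 'a'), (2, 'c'), (2, 'a'), (1, 'c'), (5, 'a'), (1, '')]


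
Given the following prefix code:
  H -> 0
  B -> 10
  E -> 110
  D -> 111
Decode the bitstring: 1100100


Decoding step by step:
Bits 110 -> E
Bits 0 -> H
Bits 10 -> B
Bits 0 -> H


Decoded message: EHBH


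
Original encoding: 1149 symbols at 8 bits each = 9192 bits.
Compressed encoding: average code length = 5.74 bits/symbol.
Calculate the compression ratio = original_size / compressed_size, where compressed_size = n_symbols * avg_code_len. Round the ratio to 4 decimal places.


original_size = n_symbols * orig_bits = 1149 * 8 = 9192 bits
compressed_size = n_symbols * avg_code_len = 1149 * 5.74 = 6595.26 bits
ratio = original_size / compressed_size = 9192 / 6595.26 = 1.3937

Compression ratio = 1.3937


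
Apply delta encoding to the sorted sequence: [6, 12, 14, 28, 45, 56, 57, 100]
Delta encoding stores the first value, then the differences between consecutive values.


First value: 6
Deltas:
  12 - 6 = 6
  14 - 12 = 2
  28 - 14 = 14
  45 - 28 = 17
  56 - 45 = 11
  57 - 56 = 1
  100 - 57 = 43


Delta encoded: [6, 6, 2, 14, 17, 11, 1, 43]


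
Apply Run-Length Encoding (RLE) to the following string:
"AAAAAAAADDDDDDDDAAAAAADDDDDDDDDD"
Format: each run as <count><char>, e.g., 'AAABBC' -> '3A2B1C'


Scanning runs left to right:
  i=0: run of 'A' x 8 -> '8A'
  i=8: run of 'D' x 8 -> '8D'
  i=16: run of 'A' x 6 -> '6A'
  i=22: run of 'D' x 10 -> '10D'

RLE = 8A8D6A10D


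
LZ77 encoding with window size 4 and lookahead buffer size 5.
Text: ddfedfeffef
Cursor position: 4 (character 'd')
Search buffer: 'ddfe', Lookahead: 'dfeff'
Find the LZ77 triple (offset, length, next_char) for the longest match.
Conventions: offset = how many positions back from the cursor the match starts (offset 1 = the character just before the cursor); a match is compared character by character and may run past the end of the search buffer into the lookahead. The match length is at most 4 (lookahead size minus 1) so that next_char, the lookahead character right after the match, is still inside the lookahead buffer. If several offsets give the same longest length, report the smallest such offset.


Try each offset into the search buffer:
  offset=1 (pos 3, char 'e'): match length 0
  offset=2 (pos 2, char 'f'): match length 0
  offset=3 (pos 1, char 'd'): match length 3
  offset=4 (pos 0, char 'd'): match length 1
Longest match has length 3 at offset 3.
next_char = character at position 4 + 3 = 7 -> 'f'

Best match: offset=3, length=3 (matching 'dfe' starting at position 1)
LZ77 triple: (3, 3, 'f')


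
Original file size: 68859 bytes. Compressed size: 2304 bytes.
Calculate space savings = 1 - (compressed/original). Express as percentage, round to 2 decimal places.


ratio = compressed/original = 2304/68859 = 0.03346
savings = 1 - ratio = 1 - 0.03346 = 0.96654
as a percentage: 0.96654 * 100 = 96.65%

Space savings = 1 - 2304/68859 = 96.65%


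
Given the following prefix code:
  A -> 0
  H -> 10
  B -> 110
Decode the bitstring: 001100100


Decoding step by step:
Bits 0 -> A
Bits 0 -> A
Bits 110 -> B
Bits 0 -> A
Bits 10 -> H
Bits 0 -> A


Decoded message: AABAHA


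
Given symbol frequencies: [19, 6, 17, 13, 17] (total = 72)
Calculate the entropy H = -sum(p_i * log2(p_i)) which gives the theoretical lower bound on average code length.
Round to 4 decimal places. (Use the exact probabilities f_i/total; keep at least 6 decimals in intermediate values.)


Per-symbol terms -p_i * log2(p_i) with p_i = f_i/72:
  p = 19/72 = 0.263889: log2(p) = -1.921997, -p*log2(p) = 0.507194
  p = 6/72 = 0.083333: log2(p) = -3.584963, -p*log2(p) = 0.298747
  p = 17/72 = 0.236111: log2(p) = -2.082462, -p*log2(p) = 0.491692
  p = 13/72 = 0.180556: log2(p) = -2.469485, -p*log2(p) = 0.445879
  p = 17/72 = 0.236111: log2(p) = -2.082462, -p*log2(p) = 0.491692
H = 0.507194 + 0.298747 + 0.491692 + 0.445879 + 0.491692 = 2.235204

H = 2.2352 bits/symbol


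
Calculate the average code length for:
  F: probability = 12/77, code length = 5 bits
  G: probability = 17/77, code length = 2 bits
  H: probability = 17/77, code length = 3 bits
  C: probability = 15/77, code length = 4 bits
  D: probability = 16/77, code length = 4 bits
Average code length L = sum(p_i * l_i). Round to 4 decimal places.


Weighted contributions p_i * l_i:
  F: (12/77) * 5 = 60/77
  G: (17/77) * 2 = 34/77
  H: (17/77) * 3 = 51/77
  C: (15/77) * 4 = 60/77
  D: (16/77) * 4 = 64/77
Sum = (60 + 34 + 51 + 60 + 64)/77 = 269/77

L = 269/77 = 3.4935 bits/symbol


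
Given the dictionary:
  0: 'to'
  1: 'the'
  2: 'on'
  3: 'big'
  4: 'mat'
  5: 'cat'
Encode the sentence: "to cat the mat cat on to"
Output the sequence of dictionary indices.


Look up each word in the dictionary:
  'to' -> 0
  'cat' -> 5
  'the' -> 1
  'mat' -> 4
  'cat' -> 5
  'on' -> 2
  'to' -> 0

Encoded: [0, 5, 1, 4, 5, 2, 0]


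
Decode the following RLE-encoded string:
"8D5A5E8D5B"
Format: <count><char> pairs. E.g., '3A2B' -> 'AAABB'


Expanding each <count><char> pair:
  8D -> 'DDDDDDDD'
  5A -> 'AAAAA'
  5E -> 'EEEEE'
  8D -> 'DDDDDDDD'
  5B -> 'BBBBB'

Decoded = DDDDDDDDAAAAAEEEEEDDDDDDDDBBBBB


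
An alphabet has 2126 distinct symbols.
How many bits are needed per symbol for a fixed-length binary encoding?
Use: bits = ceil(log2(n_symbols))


log2(2126) = 11.0539
Bracket: 2^11 = 2048 < 2126 <= 2^12 = 4096
So ceil(log2(2126)) = 12

bits = ceil(log2(2126)) = ceil(11.0539) = 12 bits


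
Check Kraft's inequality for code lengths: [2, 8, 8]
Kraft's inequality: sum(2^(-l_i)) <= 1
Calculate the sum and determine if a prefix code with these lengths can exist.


Sum = 2^(-2) + 2^(-8) + 2^(-8)
    = 0.25 + 0.00390625 + 0.00390625
    = 66/256 = 0.2578125
Since 0.2578125 <= 1, Kraft's inequality IS satisfied.
A prefix code with these lengths CAN exist.

Kraft sum = 0.2578125. Satisfied.


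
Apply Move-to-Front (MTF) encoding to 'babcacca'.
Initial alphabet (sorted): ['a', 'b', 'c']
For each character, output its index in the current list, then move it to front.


MTF encoding:
'b': index 1 in ['a', 'b', 'c'] -> ['b', 'a', 'c']
'a': index 1 in ['b', 'a', 'c'] -> ['a', 'b', 'c']
'b': index 1 in ['a', 'b', 'c'] -> ['b', 'a', 'c']
'c': index 2 in ['b', 'a', 'c'] -> ['c', 'b', 'a']
'a': index 2 in ['c', 'b', 'a'] -> ['a', 'c', 'b']
'c': index 1 in ['a', 'c', 'b'] -> ['c', 'a', 'b']
'c': index 0 in ['c', 'a', 'b'] -> ['c', 'a', 'b']
'a': index 1 in ['c', 'a', 'b'] -> ['a', 'c', 'b']


Output: [1, 1, 1, 2, 2, 1, 0, 1]


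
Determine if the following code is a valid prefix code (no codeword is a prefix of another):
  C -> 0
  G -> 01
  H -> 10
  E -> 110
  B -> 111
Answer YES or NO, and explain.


Checking each pair (does one codeword prefix another?):
  C='0' vs G='01': prefix -- VIOLATION

NO -- this is NOT a valid prefix code. C (0) is a prefix of G (01).


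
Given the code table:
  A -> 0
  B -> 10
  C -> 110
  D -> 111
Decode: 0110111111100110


Decoding:
0 -> A
110 -> C
111 -> D
111 -> D
10 -> B
0 -> A
110 -> C


Result: ACDDBAC


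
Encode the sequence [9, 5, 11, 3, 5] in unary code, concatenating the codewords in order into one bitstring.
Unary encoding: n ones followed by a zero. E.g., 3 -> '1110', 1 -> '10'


Encode each number as n ones followed by a terminating 0:
  9 -> 1111111110 (10 bits)
  5 -> 111110 (6 bits)
  11 -> 111111111110 (12 bits)
  3 -> 1110 (4 bits)
  5 -> 111110 (6 bits)
Total length = 10 + 6 + 12 + 4 + 6 = 38 bits.

Unary([9, 5, 11, 3, 5]) = 11111111101111101111111111101110111110 (38 bits)


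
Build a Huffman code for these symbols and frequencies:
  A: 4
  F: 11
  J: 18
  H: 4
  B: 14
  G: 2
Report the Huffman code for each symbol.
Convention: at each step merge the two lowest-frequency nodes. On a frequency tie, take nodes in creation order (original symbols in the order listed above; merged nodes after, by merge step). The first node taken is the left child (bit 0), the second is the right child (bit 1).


Huffman tree construction:
Step 1: Merge G(2) + A(4) = 6
Step 2: Merge H(4) + (G+A)(6) = 10
Step 3: Merge (H+(G+A))(10) + F(11) = 21
Step 4: Merge B(14) + J(18) = 32
Step 5: Merge ((H+(G+A))+F)(21) + (B+J)(32) = 53
Read each symbol's code off the tree from the root (left child = 0, right child = 1).

Codes:
  A: 0011 (length 4)
  F: 01 (length 2)
  J: 11 (length 2)
  H: 000 (length 3)
  B: 10 (length 2)
  G: 0010 (length 4)
Average code length: 122/53 = 2.3019 bits/symbol


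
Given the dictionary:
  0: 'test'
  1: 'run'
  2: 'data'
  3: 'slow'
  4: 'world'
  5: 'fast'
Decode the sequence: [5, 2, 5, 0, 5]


Look up each index in the dictionary:
  5 -> 'fast'
  2 -> 'data'
  5 -> 'fast'
  0 -> 'test'
  5 -> 'fast'

Decoded: "fast data fast test fast"


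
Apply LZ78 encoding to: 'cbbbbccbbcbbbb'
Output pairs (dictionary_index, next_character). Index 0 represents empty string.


LZ78 encoding steps:
Dictionary: {0: ''}
Step 1: w='' (idx 0), next='c' -> output (0, 'c'), add 'c' as idx 1
Step 2: w='' (idx 0), next='b' -> output (0, 'b'), add 'b' as idx 2
Step 3: w='b' (idx 2), next='b' -> output (2, 'b'), add 'bb' as idx 3
Step 4: w='b' (idx 2), next='c' -> output (2, 'c'), add 'bc' as idx 4
Step 5: w='c' (idx 1), next='b' -> output (1, 'b'), add 'cb' as idx 5
Step 6: w='bc' (idx 4), next='b' -> output (4, 'b'), add 'bcb' as idx 6
Step 7: w='bb' (idx 3), next='b' -> output (3, 'b'), add 'bbb' as idx 7


Encoded: [(0, 'c'), (0, 'b'), (2, 'b'), (2, 'c'), (1, 'b'), (4, 'b'), (3, 'b')]


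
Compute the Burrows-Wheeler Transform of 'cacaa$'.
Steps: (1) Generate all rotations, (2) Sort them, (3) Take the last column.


Rotations (sorted):
  0: $cacaa -> last char: a
  1: a$caca -> last char: a
  2: aa$cac -> last char: c
  3: acaa$c -> last char: c
  4: caa$ca -> last char: a
  5: cacaa$ -> last char: $


BWT = aacca$


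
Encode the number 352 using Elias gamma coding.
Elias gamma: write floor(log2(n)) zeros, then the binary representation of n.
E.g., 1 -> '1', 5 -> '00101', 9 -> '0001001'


num_bits = floor(log2(352)) + 1 = 9
leading_zeros = num_bits - 1 = 8
binary(352) = 101100000

Elias gamma(352) = '00000000' + '101100000' = 00000000101100000 (17 bits)


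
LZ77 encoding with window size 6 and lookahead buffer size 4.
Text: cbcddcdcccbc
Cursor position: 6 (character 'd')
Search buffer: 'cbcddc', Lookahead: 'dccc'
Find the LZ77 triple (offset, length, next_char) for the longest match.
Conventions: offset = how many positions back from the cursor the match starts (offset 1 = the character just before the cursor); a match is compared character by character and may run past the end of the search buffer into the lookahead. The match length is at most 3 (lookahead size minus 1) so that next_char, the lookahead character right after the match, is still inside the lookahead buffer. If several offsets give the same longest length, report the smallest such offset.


Try each offset into the search buffer:
  offset=1 (pos 5, char 'c'): match length 0
  offset=2 (pos 4, char 'd'): match length 2
  offset=3 (pos 3, char 'd'): match length 1
  offset=4 (pos 2, char 'c'): match length 0
  offset=5 (pos 1, char 'b'): match length 0
  offset=6 (pos 0, char 'c'): match length 0
Longest match has length 2 at offset 2.
next_char = character at position 6 + 2 = 8 -> 'c'

Best match: offset=2, length=2 (matching 'dc' starting at position 4)
LZ77 triple: (2, 2, 'c')


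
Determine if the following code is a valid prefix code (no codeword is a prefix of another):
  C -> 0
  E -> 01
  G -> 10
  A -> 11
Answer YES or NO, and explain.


Checking each pair (does one codeword prefix another?):
  C='0' vs E='01': prefix -- VIOLATION

NO -- this is NOT a valid prefix code. C (0) is a prefix of E (01).


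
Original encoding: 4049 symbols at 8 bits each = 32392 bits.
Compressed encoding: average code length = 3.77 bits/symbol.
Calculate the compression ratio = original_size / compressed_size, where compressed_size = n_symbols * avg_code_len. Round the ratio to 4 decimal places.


original_size = n_symbols * orig_bits = 4049 * 8 = 32392 bits
compressed_size = n_symbols * avg_code_len = 4049 * 3.77 = 15264.73 bits
ratio = original_size / compressed_size = 32392 / 15264.73 = 2.122

Compression ratio = 2.122


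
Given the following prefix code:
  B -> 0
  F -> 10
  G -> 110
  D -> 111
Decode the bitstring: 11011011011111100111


Decoding step by step:
Bits 110 -> G
Bits 110 -> G
Bits 110 -> G
Bits 111 -> D
Bits 111 -> D
Bits 0 -> B
Bits 0 -> B
Bits 111 -> D


Decoded message: GGGDDBBD


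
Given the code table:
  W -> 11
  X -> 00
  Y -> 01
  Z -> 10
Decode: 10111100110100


Decoding:
10 -> Z
11 -> W
11 -> W
00 -> X
11 -> W
01 -> Y
00 -> X


Result: ZWWXWYX


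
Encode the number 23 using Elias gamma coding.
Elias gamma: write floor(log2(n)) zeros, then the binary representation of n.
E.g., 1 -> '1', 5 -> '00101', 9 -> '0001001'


num_bits = floor(log2(23)) + 1 = 5
leading_zeros = num_bits - 1 = 4
binary(23) = 10111

Elias gamma(23) = '0000' + '10111' = 000010111 (9 bits)


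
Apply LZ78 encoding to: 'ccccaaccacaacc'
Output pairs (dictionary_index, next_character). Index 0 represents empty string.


LZ78 encoding steps:
Dictionary: {0: ''}
Step 1: w='' (idx 0), next='c' -> output (0, 'c'), add 'c' as idx 1
Step 2: w='c' (idx 1), next='c' -> output (1, 'c'), add 'cc' as idx 2
Step 3: w='c' (idx 1), next='a' -> output (1, 'a'), add 'ca' as idx 3
Step 4: w='' (idx 0), next='a' -> output (0, 'a'), add 'a' as idx 4
Step 5: w='cc' (idx 2), next='a' -> output (2, 'a'), add 'cca' as idx 5
Step 6: w='ca' (idx 3), next='a' -> output (3, 'a'), add 'caa' as idx 6
Step 7: w='cc' (idx 2), end of input -> output (2, '')


Encoded: [(0, 'c'), (1, 'c'), (1, 'a'), (0, 'a'), (2, 'a'), (3, 'a'), (2, '')]


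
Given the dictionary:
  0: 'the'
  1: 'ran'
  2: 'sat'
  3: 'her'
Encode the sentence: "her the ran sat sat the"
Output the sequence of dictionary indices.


Look up each word in the dictionary:
  'her' -> 3
  'the' -> 0
  'ran' -> 1
  'sat' -> 2
  'sat' -> 2
  'the' -> 0

Encoded: [3, 0, 1, 2, 2, 0]


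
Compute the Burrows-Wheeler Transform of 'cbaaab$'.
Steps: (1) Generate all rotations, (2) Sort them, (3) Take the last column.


Rotations (sorted):
  0: $cbaaab -> last char: b
  1: aaab$cb -> last char: b
  2: aab$cba -> last char: a
  3: ab$cbaa -> last char: a
  4: b$cbaaa -> last char: a
  5: baaab$c -> last char: c
  6: cbaaab$ -> last char: $


BWT = bbaaac$


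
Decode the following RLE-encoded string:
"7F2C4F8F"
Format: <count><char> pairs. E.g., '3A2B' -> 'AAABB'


Expanding each <count><char> pair:
  7F -> 'FFFFFFF'
  2C -> 'CC'
  4F -> 'FFFF'
  8F -> 'FFFFFFFF'

Decoded = FFFFFFFCCFFFFFFFFFFFF


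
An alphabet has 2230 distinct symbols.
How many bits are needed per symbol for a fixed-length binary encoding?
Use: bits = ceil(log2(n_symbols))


log2(2230) = 11.1228
Bracket: 2^11 = 2048 < 2230 <= 2^12 = 4096
So ceil(log2(2230)) = 12

bits = ceil(log2(2230)) = ceil(11.1228) = 12 bits


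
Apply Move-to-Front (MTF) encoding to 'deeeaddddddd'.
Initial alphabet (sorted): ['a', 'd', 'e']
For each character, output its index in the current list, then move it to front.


MTF encoding:
'd': index 1 in ['a', 'd', 'e'] -> ['d', 'a', 'e']
'e': index 2 in ['d', 'a', 'e'] -> ['e', 'd', 'a']
'e': index 0 in ['e', 'd', 'a'] -> ['e', 'd', 'a']
'e': index 0 in ['e', 'd', 'a'] -> ['e', 'd', 'a']
'a': index 2 in ['e', 'd', 'a'] -> ['a', 'e', 'd']
'd': index 2 in ['a', 'e', 'd'] -> ['d', 'a', 'e']
'd': index 0 in ['d', 'a', 'e'] -> ['d', 'a', 'e']
'd': index 0 in ['d', 'a', 'e'] -> ['d', 'a', 'e']
'd': index 0 in ['d', 'a', 'e'] -> ['d', 'a', 'e']
'd': index 0 in ['d', 'a', 'e'] -> ['d', 'a', 'e']
'd': index 0 in ['d', 'a', 'e'] -> ['d', 'a', 'e']
'd': index 0 in ['d', 'a', 'e'] -> ['d', 'a', 'e']


Output: [1, 2, 0, 0, 2, 2, 0, 0, 0, 0, 0, 0]


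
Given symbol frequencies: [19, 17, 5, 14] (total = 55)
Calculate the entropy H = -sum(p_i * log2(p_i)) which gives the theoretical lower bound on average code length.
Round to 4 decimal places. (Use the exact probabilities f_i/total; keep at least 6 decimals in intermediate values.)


Per-symbol terms -p_i * log2(p_i) with p_i = f_i/55:
  p = 19/55 = 0.345455: log2(p) = -1.533432, -p*log2(p) = 0.529731
  p = 17/55 = 0.309091: log2(p) = -1.693897, -p*log2(p) = 0.523568
  p = 5/55 = 0.090909: log2(p) = -3.459432, -p*log2(p) = 0.314494
  p = 14/55 = 0.254545: log2(p) = -1.974005, -p*log2(p) = 0.502474
H = 0.529731 + 0.523568 + 0.314494 + 0.502474 = 1.870267

H = 1.8703 bits/symbol


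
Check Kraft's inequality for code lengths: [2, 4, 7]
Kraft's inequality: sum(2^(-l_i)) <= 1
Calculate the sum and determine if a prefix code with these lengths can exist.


Sum = 2^(-2) + 2^(-4) + 2^(-7)
    = 0.25 + 0.0625 + 0.0078125
    = 41/128 = 0.3203125
Since 0.3203125 <= 1, Kraft's inequality IS satisfied.
A prefix code with these lengths CAN exist.

Kraft sum = 0.3203125. Satisfied.


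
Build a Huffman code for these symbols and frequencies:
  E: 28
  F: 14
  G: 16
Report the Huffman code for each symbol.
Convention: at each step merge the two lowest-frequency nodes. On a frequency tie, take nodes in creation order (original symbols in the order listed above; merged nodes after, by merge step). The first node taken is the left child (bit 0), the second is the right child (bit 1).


Huffman tree construction:
Step 1: Merge F(14) + G(16) = 30
Step 2: Merge E(28) + (F+G)(30) = 58
Read each symbol's code off the tree from the root (left child = 0, right child = 1).

Codes:
  E: 0 (length 1)
  F: 10 (length 2)
  G: 11 (length 2)
Average code length: 88/58 = 1.5172 bits/symbol


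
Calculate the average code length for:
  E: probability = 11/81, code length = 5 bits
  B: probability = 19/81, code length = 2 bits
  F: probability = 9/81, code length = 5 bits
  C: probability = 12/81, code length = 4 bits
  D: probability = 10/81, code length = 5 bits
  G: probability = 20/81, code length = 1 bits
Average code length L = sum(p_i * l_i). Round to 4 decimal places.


Weighted contributions p_i * l_i:
  E: (11/81) * 5 = 55/81
  B: (19/81) * 2 = 38/81
  F: (9/81) * 5 = 45/81
  C: (12/81) * 4 = 48/81
  D: (10/81) * 5 = 50/81
  G: (20/81) * 1 = 20/81
Sum = (55 + 38 + 45 + 48 + 50 + 20)/81 = 256/81

L = 256/81 = 3.1605 bits/symbol


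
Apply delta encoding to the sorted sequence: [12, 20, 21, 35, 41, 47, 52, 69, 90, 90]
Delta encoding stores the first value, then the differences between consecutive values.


First value: 12
Deltas:
  20 - 12 = 8
  21 - 20 = 1
  35 - 21 = 14
  41 - 35 = 6
  47 - 41 = 6
  52 - 47 = 5
  69 - 52 = 17
  90 - 69 = 21
  90 - 90 = 0


Delta encoded: [12, 8, 1, 14, 6, 6, 5, 17, 21, 0]


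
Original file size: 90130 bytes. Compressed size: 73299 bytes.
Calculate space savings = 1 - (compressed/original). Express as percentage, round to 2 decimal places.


ratio = compressed/original = 73299/90130 = 0.813259
savings = 1 - ratio = 1 - 0.813259 = 0.186741
as a percentage: 0.186741 * 100 = 18.67%

Space savings = 1 - 73299/90130 = 18.67%


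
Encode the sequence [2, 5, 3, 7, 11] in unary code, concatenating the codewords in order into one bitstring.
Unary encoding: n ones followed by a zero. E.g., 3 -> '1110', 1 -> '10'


Encode each number as n ones followed by a terminating 0:
  2 -> 110 (3 bits)
  5 -> 111110 (6 bits)
  3 -> 1110 (4 bits)
  7 -> 11111110 (8 bits)
  11 -> 111111111110 (12 bits)
Total length = 3 + 6 + 4 + 8 + 12 = 33 bits.

Unary([2, 5, 3, 7, 11]) = 110111110111011111110111111111110 (33 bits)


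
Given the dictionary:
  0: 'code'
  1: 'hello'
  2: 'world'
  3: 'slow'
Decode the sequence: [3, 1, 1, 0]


Look up each index in the dictionary:
  3 -> 'slow'
  1 -> 'hello'
  1 -> 'hello'
  0 -> 'code'

Decoded: "slow hello hello code"


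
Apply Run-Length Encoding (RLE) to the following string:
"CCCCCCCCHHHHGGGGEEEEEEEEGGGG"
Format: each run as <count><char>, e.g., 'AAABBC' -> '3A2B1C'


Scanning runs left to right:
  i=0: run of 'C' x 8 -> '8C'
  i=8: run of 'H' x 4 -> '4H'
  i=12: run of 'G' x 4 -> '4G'
  i=16: run of 'E' x 8 -> '8E'
  i=24: run of 'G' x 4 -> '4G'

RLE = 8C4H4G8E4G


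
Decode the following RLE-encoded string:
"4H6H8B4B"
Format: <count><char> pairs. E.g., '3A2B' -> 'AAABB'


Expanding each <count><char> pair:
  4H -> 'HHHH'
  6H -> 'HHHHHH'
  8B -> 'BBBBBBBB'
  4B -> 'BBBB'

Decoded = HHHHHHHHHHBBBBBBBBBBBB


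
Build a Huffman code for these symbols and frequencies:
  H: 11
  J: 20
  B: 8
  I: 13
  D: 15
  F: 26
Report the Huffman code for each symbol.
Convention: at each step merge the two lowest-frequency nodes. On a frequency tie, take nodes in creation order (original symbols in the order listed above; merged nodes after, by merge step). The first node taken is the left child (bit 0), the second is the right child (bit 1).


Huffman tree construction:
Step 1: Merge B(8) + H(11) = 19
Step 2: Merge I(13) + D(15) = 28
Step 3: Merge (B+H)(19) + J(20) = 39
Step 4: Merge F(26) + (I+D)(28) = 54
Step 5: Merge ((B+H)+J)(39) + (F+(I+D))(54) = 93
Read each symbol's code off the tree from the root (left child = 0, right child = 1).

Codes:
  H: 001 (length 3)
  J: 01 (length 2)
  B: 000 (length 3)
  I: 110 (length 3)
  D: 111 (length 3)
  F: 10 (length 2)
Average code length: 233/93 = 2.5054 bits/symbol


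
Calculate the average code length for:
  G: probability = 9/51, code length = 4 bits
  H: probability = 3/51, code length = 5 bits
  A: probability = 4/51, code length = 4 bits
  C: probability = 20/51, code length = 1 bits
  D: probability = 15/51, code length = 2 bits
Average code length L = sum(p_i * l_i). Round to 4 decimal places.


Weighted contributions p_i * l_i:
  G: (9/51) * 4 = 36/51
  H: (3/51) * 5 = 15/51
  A: (4/51) * 4 = 16/51
  C: (20/51) * 1 = 20/51
  D: (15/51) * 2 = 30/51
Sum = (36 + 15 + 16 + 20 + 30)/51 = 117/51

L = 117/51 = 2.2941 bits/symbol


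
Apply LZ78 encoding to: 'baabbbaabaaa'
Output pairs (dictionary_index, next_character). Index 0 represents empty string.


LZ78 encoding steps:
Dictionary: {0: ''}
Step 1: w='' (idx 0), next='b' -> output (0, 'b'), add 'b' as idx 1
Step 2: w='' (idx 0), next='a' -> output (0, 'a'), add 'a' as idx 2
Step 3: w='a' (idx 2), next='b' -> output (2, 'b'), add 'ab' as idx 3
Step 4: w='b' (idx 1), next='b' -> output (1, 'b'), add 'bb' as idx 4
Step 5: w='a' (idx 2), next='a' -> output (2, 'a'), add 'aa' as idx 5
Step 6: w='b' (idx 1), next='a' -> output (1, 'a'), add 'ba' as idx 6
Step 7: w='aa' (idx 5), end of input -> output (5, '')


Encoded: [(0, 'b'), (0, 'a'), (2, 'b'), (1, 'b'), (2, 'a'), (1, 'a'), (5, '')]


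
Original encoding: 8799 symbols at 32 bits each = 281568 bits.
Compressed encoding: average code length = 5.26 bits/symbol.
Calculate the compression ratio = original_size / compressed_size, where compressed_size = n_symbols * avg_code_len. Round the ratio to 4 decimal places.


original_size = n_symbols * orig_bits = 8799 * 32 = 281568 bits
compressed_size = n_symbols * avg_code_len = 8799 * 5.26 = 46282.74 bits
ratio = original_size / compressed_size = 281568 / 46282.74 = 6.0837

Compression ratio = 6.0837


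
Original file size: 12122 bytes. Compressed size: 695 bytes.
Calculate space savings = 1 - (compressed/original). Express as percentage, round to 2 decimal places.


ratio = compressed/original = 695/12122 = 0.057334
savings = 1 - ratio = 1 - 0.057334 = 0.942666
as a percentage: 0.942666 * 100 = 94.27%

Space savings = 1 - 695/12122 = 94.27%


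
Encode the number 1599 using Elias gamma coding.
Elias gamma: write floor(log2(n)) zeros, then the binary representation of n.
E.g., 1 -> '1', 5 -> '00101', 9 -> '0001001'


num_bits = floor(log2(1599)) + 1 = 11
leading_zeros = num_bits - 1 = 10
binary(1599) = 11000111111

Elias gamma(1599) = '0000000000' + '11000111111' = 000000000011000111111 (21 bits)


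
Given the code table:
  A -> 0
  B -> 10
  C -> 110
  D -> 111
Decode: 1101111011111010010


Decoding:
110 -> C
111 -> D
10 -> B
111 -> D
110 -> C
10 -> B
0 -> A
10 -> B


Result: CDBDCBAB


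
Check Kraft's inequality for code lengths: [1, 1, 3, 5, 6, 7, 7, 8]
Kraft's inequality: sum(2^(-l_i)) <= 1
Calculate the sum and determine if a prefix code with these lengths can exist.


Sum = 2^(-1) + 2^(-1) + 2^(-3) + 2^(-5) + 2^(-6) + 2^(-7) + 2^(-7) + 2^(-8)
    = 0.5 + 0.5 + 0.125 + 0.03125 + 0.015625 + 0.0078125 + 0.0078125 + 0.00390625
    = 305/256 = 1.19140625
Since 1.19140625 > 1, Kraft's inequality is NOT satisfied.
A prefix code with these lengths CANNOT exist.

Kraft sum = 1.19140625. Not satisfied.


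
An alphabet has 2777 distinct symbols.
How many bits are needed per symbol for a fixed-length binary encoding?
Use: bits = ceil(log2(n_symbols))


log2(2777) = 11.4393
Bracket: 2^11 = 2048 < 2777 <= 2^12 = 4096
So ceil(log2(2777)) = 12

bits = ceil(log2(2777)) = ceil(11.4393) = 12 bits


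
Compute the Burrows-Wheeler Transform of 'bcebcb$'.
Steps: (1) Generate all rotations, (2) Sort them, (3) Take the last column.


Rotations (sorted):
  0: $bcebcb -> last char: b
  1: b$bcebc -> last char: c
  2: bcb$bce -> last char: e
  3: bcebcb$ -> last char: $
  4: cb$bceb -> last char: b
  5: cebcb$b -> last char: b
  6: ebcb$bc -> last char: c


BWT = bce$bbc


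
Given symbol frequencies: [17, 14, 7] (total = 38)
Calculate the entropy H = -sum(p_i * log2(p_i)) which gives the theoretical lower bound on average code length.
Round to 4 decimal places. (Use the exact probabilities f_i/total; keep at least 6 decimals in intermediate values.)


Per-symbol terms -p_i * log2(p_i) with p_i = f_i/38:
  p = 17/38 = 0.447368: log2(p) = -1.160465, -p*log2(p) = 0.519155
  p = 14/38 = 0.368421: log2(p) = -1.440573, -p*log2(p) = 0.530737
  p = 7/38 = 0.184211: log2(p) = -2.440573, -p*log2(p) = 0.449579
H = 0.519155 + 0.530737 + 0.449579 = 1.499471

H = 1.4995 bits/symbol


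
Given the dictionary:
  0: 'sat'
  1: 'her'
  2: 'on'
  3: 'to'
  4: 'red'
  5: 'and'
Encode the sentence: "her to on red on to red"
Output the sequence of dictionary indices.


Look up each word in the dictionary:
  'her' -> 1
  'to' -> 3
  'on' -> 2
  'red' -> 4
  'on' -> 2
  'to' -> 3
  'red' -> 4

Encoded: [1, 3, 2, 4, 2, 3, 4]


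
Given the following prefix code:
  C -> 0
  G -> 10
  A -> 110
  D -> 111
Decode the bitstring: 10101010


Decoding step by step:
Bits 10 -> G
Bits 10 -> G
Bits 10 -> G
Bits 10 -> G


Decoded message: GGGG


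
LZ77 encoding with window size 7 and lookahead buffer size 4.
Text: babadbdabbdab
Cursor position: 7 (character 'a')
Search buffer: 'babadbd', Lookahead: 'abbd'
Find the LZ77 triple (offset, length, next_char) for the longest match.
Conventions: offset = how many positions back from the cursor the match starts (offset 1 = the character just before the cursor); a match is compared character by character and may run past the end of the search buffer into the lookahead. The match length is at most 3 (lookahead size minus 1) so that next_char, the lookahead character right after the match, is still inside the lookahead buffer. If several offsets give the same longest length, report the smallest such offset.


Try each offset into the search buffer:
  offset=1 (pos 6, char 'd'): match length 0
  offset=2 (pos 5, char 'b'): match length 0
  offset=3 (pos 4, char 'd'): match length 0
  offset=4 (pos 3, char 'a'): match length 1
  offset=5 (pos 2, char 'b'): match length 0
  offset=6 (pos 1, char 'a'): match length 2
  offset=7 (pos 0, char 'b'): match length 0
Longest match has length 2 at offset 6.
next_char = character at position 7 + 2 = 9 -> 'b'

Best match: offset=6, length=2 (matching 'ab' starting at position 1)
LZ77 triple: (6, 2, 'b')


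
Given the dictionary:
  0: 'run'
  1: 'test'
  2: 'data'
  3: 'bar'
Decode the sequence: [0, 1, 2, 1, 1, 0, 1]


Look up each index in the dictionary:
  0 -> 'run'
  1 -> 'test'
  2 -> 'data'
  1 -> 'test'
  1 -> 'test'
  0 -> 'run'
  1 -> 'test'

Decoded: "run test data test test run test"


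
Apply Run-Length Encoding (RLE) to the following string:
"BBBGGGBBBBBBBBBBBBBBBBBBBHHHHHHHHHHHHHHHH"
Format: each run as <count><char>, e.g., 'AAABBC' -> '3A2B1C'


Scanning runs left to right:
  i=0: run of 'B' x 3 -> '3B'
  i=3: run of 'G' x 3 -> '3G'
  i=6: run of 'B' x 19 -> '19B'
  i=25: run of 'H' x 16 -> '16H'

RLE = 3B3G19B16H


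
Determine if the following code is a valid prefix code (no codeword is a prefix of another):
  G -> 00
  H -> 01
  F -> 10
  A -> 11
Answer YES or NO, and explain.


Checking each pair (does one codeword prefix another?):
  G='00' vs H='01': no prefix
  G='00' vs F='10': no prefix
  G='00' vs A='11': no prefix
  H='01' vs G='00': no prefix
  H='01' vs F='10': no prefix
  H='01' vs A='11': no prefix
  F='10' vs G='00': no prefix
  F='10' vs H='01': no prefix
  F='10' vs A='11': no prefix
  A='11' vs G='00': no prefix
  A='11' vs H='01': no prefix
  A='11' vs F='10': no prefix
No violation found over all pairs.

YES -- this is a valid prefix code. No codeword is a prefix of any other codeword.


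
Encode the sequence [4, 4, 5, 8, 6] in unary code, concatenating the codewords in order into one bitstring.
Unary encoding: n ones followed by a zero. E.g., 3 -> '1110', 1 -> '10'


Encode each number as n ones followed by a terminating 0:
  4 -> 11110 (5 bits)
  4 -> 11110 (5 bits)
  5 -> 111110 (6 bits)
  8 -> 111111110 (9 bits)
  6 -> 1111110 (7 bits)
Total length = 5 + 5 + 6 + 9 + 7 = 32 bits.

Unary([4, 4, 5, 8, 6]) = 11110111101111101111111101111110 (32 bits)


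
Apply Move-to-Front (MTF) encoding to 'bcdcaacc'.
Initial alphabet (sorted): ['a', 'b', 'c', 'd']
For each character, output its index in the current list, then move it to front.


MTF encoding:
'b': index 1 in ['a', 'b', 'c', 'd'] -> ['b', 'a', 'c', 'd']
'c': index 2 in ['b', 'a', 'c', 'd'] -> ['c', 'b', 'a', 'd']
'd': index 3 in ['c', 'b', 'a', 'd'] -> ['d', 'c', 'b', 'a']
'c': index 1 in ['d', 'c', 'b', 'a'] -> ['c', 'd', 'b', 'a']
'a': index 3 in ['c', 'd', 'b', 'a'] -> ['a', 'c', 'd', 'b']
'a': index 0 in ['a', 'c', 'd', 'b'] -> ['a', 'c', 'd', 'b']
'c': index 1 in ['a', 'c', 'd', 'b'] -> ['c', 'a', 'd', 'b']
'c': index 0 in ['c', 'a', 'd', 'b'] -> ['c', 'a', 'd', 'b']


Output: [1, 2, 3, 1, 3, 0, 1, 0]


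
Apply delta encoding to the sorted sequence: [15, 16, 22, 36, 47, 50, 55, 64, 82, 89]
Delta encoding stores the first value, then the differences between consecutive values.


First value: 15
Deltas:
  16 - 15 = 1
  22 - 16 = 6
  36 - 22 = 14
  47 - 36 = 11
  50 - 47 = 3
  55 - 50 = 5
  64 - 55 = 9
  82 - 64 = 18
  89 - 82 = 7


Delta encoded: [15, 1, 6, 14, 11, 3, 5, 9, 18, 7]
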